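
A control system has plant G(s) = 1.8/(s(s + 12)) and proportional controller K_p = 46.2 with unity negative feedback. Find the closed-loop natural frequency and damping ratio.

The closed-loop denominator is s(s+12) + 46.2·1.8 = s² + 12s + 83.16.
Matching s² + 2ζω_n s + ω_n²: ω_n = √83.16 = 9.119 rad/s and 2ζω_n = 12, so ζ = 12/(2·9.119) = 0.658.

ω_n = 9.12 rad/s, ζ = 0.658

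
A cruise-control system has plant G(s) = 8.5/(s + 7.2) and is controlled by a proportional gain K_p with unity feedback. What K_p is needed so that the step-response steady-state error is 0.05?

K_p = 16.1

For a type-0 loop with proportional control, e_ss = 1/(1 + K_p·G(0)).
G(0) = 1.181. Require 1/(1 + K_p·1.181) = 0.05, so 1 + 1.181·K_p = 20.
K_p = (20 − 1)/1.181 = 16.1.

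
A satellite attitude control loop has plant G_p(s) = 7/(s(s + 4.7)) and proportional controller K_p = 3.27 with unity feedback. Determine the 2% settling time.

From 1 + K_pG_p(s) = 0: s² + 4.7s + 22.89 = 0 ⇒ ω_n = 4.784, ζ = 0.4912.
2% settling time T_s ≈ 4/(ζω_n) = 4/2.35 = 1.7 s.

T_s ≈ 1.7 s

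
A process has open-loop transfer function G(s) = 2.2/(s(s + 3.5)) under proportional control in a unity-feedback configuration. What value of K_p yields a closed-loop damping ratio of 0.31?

K_p = 14.5

Closed-loop characteristic equation: s² + 3.5s + K_p·2.2 = 0.
So ω_n = √(2.2K_p) and 2ζω_n = 3.5, giving ζ = 3.5/(2√(2.2K_p)).
Setting ζ = 0.31: √(2.2K_p) = 3.5/(2·0.31) = 5.645, so K_p = 31.87/2.2 = 14.5.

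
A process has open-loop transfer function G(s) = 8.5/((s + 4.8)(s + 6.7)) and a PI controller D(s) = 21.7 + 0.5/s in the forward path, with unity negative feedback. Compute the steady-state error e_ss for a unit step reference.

0

The open loop D(s)G(s) has a pole at the origin (type 1), so the static position error constant is infinite and e_ss = 1/(1+∞) = 0.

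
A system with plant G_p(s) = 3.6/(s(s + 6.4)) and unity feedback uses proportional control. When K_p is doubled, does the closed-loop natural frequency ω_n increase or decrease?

ω_n = √(3.6·K_p), which grows with K_p.

increase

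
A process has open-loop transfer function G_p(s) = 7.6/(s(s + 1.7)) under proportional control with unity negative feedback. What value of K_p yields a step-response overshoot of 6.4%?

From %OS = 100·exp(−πζ/√(1−ζ²)) = 6.4%, ζ = −ln(0.064)/√(π²+ln²(0.064)) = 0.6585.
Characteristic equation s² + 1.7s + 7.6K_p = 0 gives ζ = 1.7/(2√(7.6K_p)).
Setting ζ = 0.6585: √(7.6K_p) = 1.7/(2·0.6585) = 1.291, so K_p = 1.666/7.6 = 0.219.

K_p = 0.219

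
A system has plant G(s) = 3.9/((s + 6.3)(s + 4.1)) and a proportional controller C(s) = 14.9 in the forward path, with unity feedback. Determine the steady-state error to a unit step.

0.308

The loop is type 0. Static position error constant K_pos = C(0)·G(0) = 14.9·0.151 = 2.25.
Steady-state error to a unit step: e_ss = 1/(1+K_pos) = 1/3.25 = 0.308.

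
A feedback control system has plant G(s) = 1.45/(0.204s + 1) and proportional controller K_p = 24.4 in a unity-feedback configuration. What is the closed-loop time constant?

Closed loop: T(s) = K_p·G/(1+K_p·G) = 35.38/(0.204s + 1 + 35.38), with pole at s = −(1 + 35.38)/0.204 = −178.3.
Closed-loop time constant τ = 1/178.3 = 0.00561 s.

τ = 0.00561 s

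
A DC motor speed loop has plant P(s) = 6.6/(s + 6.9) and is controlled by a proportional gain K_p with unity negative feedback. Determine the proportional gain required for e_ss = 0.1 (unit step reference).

K_p = 9.41

For a type-0 loop with proportional control, e_ss = 1/(1 + K_p·P(0)).
P(0) = 0.9565. Require 1/(1 + K_p·0.9565) = 0.1, so 1 + 0.9565·K_p = 10.
K_p = (10 − 1)/0.9565 = 9.41.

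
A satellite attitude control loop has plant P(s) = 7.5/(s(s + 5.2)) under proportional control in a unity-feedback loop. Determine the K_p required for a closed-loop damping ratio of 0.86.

Closed-loop characteristic equation: s² + 5.2s + K_p·7.5 = 0.
So ω_n = √(7.5K_p) and 2ζω_n = 5.2, giving ζ = 5.2/(2√(7.5K_p)).
Setting ζ = 0.86: √(7.5K_p) = 5.2/(2·0.86) = 3.023, so K_p = 9.14/7.5 = 1.22.

K_p = 1.22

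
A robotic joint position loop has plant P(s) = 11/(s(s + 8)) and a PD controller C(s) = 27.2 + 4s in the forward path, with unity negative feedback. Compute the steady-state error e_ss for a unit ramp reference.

0.0267

The loop has one pole at the origin (type 1). Velocity error constant K_v = lim_{s→0} s·C(s)P(s) = 27.2·11/8 = 37.4.
Steady-state error to a unit ramp: e_ss = 1/K_v = 0.0267.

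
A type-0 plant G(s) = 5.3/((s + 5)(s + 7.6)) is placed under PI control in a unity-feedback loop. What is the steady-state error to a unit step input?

The PI controller's integrator makes the forward path type 1, so e_ss to a step is zero.

0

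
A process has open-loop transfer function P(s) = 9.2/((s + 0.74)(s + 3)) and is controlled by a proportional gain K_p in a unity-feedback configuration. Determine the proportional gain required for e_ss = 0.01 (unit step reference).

The loop is type 0, so e_ss(step) = 1/(1 + K_pos) with K_pos = K_p·P(0).
P(0) = 4.144. Require 1/(1 + K_p·4.144) = 0.01, so 1 + 4.144·K_p = 100.
K_p = (100 − 1)/4.144 = 23.9.

K_p = 23.9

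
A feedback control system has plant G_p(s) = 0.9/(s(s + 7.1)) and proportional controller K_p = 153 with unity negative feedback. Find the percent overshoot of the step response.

36.9%

Closed-loop characteristic equation: s² + 7.1s + 137.7 = 0, so ω_n = 11.73 rad/s and ζ = 7.1/(2·11.73) = 0.3025.
%OS = 100·exp(−πζ/√(1−ζ²)) = 100·exp(−π·0.3025/√0.9085) = 36.9%.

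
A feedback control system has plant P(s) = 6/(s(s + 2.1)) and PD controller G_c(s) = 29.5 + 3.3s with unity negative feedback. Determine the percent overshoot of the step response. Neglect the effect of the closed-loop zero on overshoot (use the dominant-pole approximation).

Forward path: (29.5 + 3.3s)·6/(s(s+2.1)). The closed-loop characteristic equation is s² + (2.1 + 6·3.3)s + 6·29.5 = 0.
That is s² + 21.9s + 177 = 0, so ω_n = 13.3 rad/s and ζ = 21.9/(2·13.3) = 0.8231.
%OS = 100·exp(−πζ/√(1−ζ²)) = 1.05%.

1.05%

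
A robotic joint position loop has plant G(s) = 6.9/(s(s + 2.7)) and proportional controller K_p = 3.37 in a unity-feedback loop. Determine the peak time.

T_p = 0.679 s

From 1 + K_pG(s) = 0: s² + 2.7s + 23.25 = 0 ⇒ ω_n = 4.822, ζ = 0.28.
Damped frequency ω_d = ω_n√(1−ζ²) = 4.629 rad/s, so peak time T_p = π/ω_d = 0.679 s.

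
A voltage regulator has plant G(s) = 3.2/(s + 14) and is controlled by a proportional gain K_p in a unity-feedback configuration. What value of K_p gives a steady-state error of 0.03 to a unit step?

K_p = 141

The loop is type 0, so e_ss(step) = 1/(1 + K_pos) with K_pos = K_p·G(0).
G(0) = 0.2286. Require 1/(1 + K_p·0.2286) = 0.03, so 1 + 0.2286·K_p = 33.33.
K_p = (33.33 − 1)/0.2286 = 141.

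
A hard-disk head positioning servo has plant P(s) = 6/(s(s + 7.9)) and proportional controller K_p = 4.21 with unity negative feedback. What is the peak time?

T_p = 1.01 s

Closed-loop characteristic equation: s² + 7.9s + 25.26 = 0, so ω_n = 5.026 rad/s and ζ = 7.9/(2·5.026) = 0.7859.
Damped frequency ω_d = ω_n√(1−ζ²) = 3.108 rad/s, so peak time T_p = π/ω_d = 1.01 s.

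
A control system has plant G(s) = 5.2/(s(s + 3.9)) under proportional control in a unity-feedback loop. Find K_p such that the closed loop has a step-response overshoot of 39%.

K_p = 8.87

From %OS = 100·exp(−πζ/√(1−ζ²)) = 39%, ζ = −ln(0.39)/√(π²+ln²(0.39)) = 0.2871.
Characteristic equation s² + 3.9s + 5.2K_p = 0 gives ζ = 3.9/(2√(5.2K_p)).
Setting ζ = 0.2871: √(5.2K_p) = 3.9/(2·0.2871) = 6.792, so K_p = 46.13/5.2 = 8.87.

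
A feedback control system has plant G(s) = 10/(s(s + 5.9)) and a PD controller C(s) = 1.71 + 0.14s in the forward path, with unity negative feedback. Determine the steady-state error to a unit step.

0

The open loop C(s)G(s) has a pole at the origin (type 1), so the static position error constant is infinite and e_ss = 1/(1+∞) = 0.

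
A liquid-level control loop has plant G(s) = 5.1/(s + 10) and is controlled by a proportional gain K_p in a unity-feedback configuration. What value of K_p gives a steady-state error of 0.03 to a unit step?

K_p = 63.4

For a type-0 loop with proportional control, e_ss = 1/(1 + K_p·G(0)).
G(0) = 0.51. Require 1/(1 + K_p·0.51) = 0.03, so 1 + 0.51·K_p = 33.33.
K_p = (33.33 − 1)/0.51 = 63.4.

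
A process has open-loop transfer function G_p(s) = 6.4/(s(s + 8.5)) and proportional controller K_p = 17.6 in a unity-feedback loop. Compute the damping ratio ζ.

The closed-loop denominator is s(s+8.5) + 17.6·6.4 = s² + 8.5s + 112.6.
Matching s² + 2ζω_n s + ω_n²: ω_n = √112.6 = 10.61 rad/s and 2ζω_n = 8.5, so ζ = 8.5/(2·10.61) = 0.4.

ζ = 0.4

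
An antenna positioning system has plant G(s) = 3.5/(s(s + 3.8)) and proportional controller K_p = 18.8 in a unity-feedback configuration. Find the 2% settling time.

T_s ≈ 2.11 s

Closed-loop characteristic equation: s² + 3.8s + 65.8 = 0, so ω_n = 8.112 rad/s and ζ = 3.8/(2·8.112) = 0.2342.
2% settling time T_s ≈ 4/(ζω_n) = 4/1.9 = 2.11 s.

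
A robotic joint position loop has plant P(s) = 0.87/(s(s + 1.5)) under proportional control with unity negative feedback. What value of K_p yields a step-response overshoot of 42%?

K_p = 9.13

From %OS = 100·exp(−πζ/√(1−ζ²)) = 42%, ζ = −ln(0.42)/√(π²+ln²(0.42)) = 0.2662.
Characteristic equation s² + 1.5s + 0.87K_p = 0 gives ζ = 1.5/(2√(0.87K_p)).
Setting ζ = 0.2662: √(0.87K_p) = 1.5/(2·0.2662) = 2.818, so K_p = 7.94/0.87 = 9.13.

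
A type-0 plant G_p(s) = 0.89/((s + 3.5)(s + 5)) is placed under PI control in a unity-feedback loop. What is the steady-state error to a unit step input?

0

The PI controller's integrator makes the forward path type 1, so e_ss to a step is zero.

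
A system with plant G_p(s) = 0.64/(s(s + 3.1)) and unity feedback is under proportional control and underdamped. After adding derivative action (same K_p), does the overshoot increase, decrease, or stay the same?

decrease

With PD the characteristic equation becomes s² + (a + K·K_d)s + K·K_p = 0; the damping term grows, ζ rises, overshoot falls.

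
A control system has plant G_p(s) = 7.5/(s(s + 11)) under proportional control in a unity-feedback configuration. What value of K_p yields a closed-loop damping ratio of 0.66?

Closed-loop characteristic equation: s² + 11s + K_p·7.5 = 0.
So ω_n = √(7.5K_p) and 2ζω_n = 11, giving ζ = 11/(2√(7.5K_p)).
Setting ζ = 0.66: √(7.5K_p) = 11/(2·0.66) = 8.333, so K_p = 69.44/7.5 = 9.26.

K_p = 9.26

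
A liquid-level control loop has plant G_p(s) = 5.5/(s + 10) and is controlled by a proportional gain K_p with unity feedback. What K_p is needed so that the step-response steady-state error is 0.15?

The loop is type 0, so e_ss(step) = 1/(1 + K_pos) with K_pos = K_p·G_p(0).
G_p(0) = 0.55. Require 1/(1 + K_p·0.55) = 0.15, so 1 + 0.55·K_p = 6.667.
K_p = (6.667 − 1)/0.55 = 10.3.

K_p = 10.3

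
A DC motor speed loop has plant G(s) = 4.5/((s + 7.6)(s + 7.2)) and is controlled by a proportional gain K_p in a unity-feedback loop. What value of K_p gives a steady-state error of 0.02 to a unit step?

K_p = 596

Steady-state error for a unit step on this type-0 loop is 1/(1 + K_p·G(0)).
G(0) = 0.08224. Require 1/(1 + K_p·0.08224) = 0.02, so 1 + 0.08224·K_p = 50.
K_p = (50 − 1)/0.08224 = 596.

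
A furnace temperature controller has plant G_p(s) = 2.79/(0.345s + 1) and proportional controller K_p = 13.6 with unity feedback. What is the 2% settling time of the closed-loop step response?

Closed loop: T(s) = K_p·G_p/(1+K_p·G_p) = 37.94/(0.345s + 1 + 37.94), with pole at s = −(1 + 37.94)/0.345 = −112.9.
τ = 1/112.9 = 0.008859 s, so 2% settling time ≈ 4τ = 0.0354 s.

T_s ≈ 0.0354 s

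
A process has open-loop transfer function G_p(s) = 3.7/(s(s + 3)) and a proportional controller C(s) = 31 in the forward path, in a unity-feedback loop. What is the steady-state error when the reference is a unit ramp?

The loop has one pole at the origin (type 1). Velocity error constant K_v = lim_{s→0} s·C(s)G_p(s) = 31·3.7/3 = 38.23.
Steady-state error to a unit ramp: e_ss = 1/K_v = 0.0262.

0.0262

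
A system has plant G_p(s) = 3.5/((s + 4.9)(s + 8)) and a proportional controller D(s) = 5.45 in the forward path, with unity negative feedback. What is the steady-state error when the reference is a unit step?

0.673

The loop is type 0. Static position error constant K_pos = D(0)·G_p(0) = 5.45·0.08929 = 0.4866.
Steady-state error to a unit step: e_ss = 1/(1+K_pos) = 1/1.487 = 0.673.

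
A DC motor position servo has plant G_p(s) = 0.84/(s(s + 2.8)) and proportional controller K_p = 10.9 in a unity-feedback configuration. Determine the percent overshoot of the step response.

From 1 + K_pG_p(s) = 0: s² + 2.8s + 9.156 = 0 ⇒ ω_n = 3.026, ζ = 0.4627.
%OS = 100·exp(−πζ/√(1−ζ²)) = 100·exp(−π·0.4627/√0.7859) = 19.4%.

19.4%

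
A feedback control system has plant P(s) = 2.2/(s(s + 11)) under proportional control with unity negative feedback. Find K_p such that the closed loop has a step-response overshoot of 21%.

K_p = 69.5

From %OS = 100·exp(−πζ/√(1−ζ²)) = 21%, ζ = −ln(0.21)/√(π²+ln²(0.21)) = 0.4449.
Characteristic equation s² + 11s + 2.2K_p = 0 gives ζ = 11/(2√(2.2K_p)).
Setting ζ = 0.4449: √(2.2K_p) = 11/(2·0.4449) = 12.36, so K_p = 152.8/2.2 = 69.5.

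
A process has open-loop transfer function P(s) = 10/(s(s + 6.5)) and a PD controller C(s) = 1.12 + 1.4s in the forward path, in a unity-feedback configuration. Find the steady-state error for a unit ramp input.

0.58

The loop has one pole at the origin (type 1). Velocity error constant K_v = lim_{s→0} s·C(s)P(s) = 1.12·10/6.5 = 1.723.
Steady-state error to a unit ramp: e_ss = 1/K_v = 0.58.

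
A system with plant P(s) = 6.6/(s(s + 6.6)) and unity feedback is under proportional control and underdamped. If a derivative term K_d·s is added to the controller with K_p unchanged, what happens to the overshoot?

With PD the characteristic equation becomes s² + (a + K·K_d)s + K·K_p = 0; the damping term grows, ζ rises, overshoot falls.

decrease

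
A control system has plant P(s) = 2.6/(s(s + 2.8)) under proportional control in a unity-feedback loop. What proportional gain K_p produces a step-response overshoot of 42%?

From %OS = 100·exp(−πζ/√(1−ζ²)) = 42%, ζ = −ln(0.42)/√(π²+ln²(0.42)) = 0.2662.
Characteristic equation s² + 2.8s + 2.6K_p = 0 gives ζ = 2.8/(2√(2.6K_p)).
Setting ζ = 0.2662: √(2.6K_p) = 2.8/(2·0.2662) = 5.26, so K_p = 27.66/2.6 = 10.6.

K_p = 10.6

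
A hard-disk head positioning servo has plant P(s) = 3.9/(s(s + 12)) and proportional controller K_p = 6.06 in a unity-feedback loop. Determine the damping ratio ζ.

The closed-loop denominator is s(s+12) + 6.06·3.9 = s² + 12s + 23.63.
So ω_n² = 23.63 ⇒ ω_n = 4.861 rad/s, and ζ = 12/(2ω_n) = 1.23.

ζ = 1.23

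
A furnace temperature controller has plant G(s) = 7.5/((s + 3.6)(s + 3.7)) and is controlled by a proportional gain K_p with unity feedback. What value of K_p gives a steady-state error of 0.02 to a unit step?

K_p = 87

The loop is type 0, so e_ss(step) = 1/(1 + K_pos) with K_pos = K_p·G(0).
G(0) = 0.5631. Require 1/(1 + K_p·0.5631) = 0.02, so 1 + 0.5631·K_p = 50.
K_p = (50 − 1)/0.5631 = 87.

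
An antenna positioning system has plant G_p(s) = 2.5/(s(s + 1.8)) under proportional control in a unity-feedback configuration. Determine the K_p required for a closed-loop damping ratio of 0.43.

K_p = 1.75

Closed-loop characteristic equation: s² + 1.8s + K_p·2.5 = 0.
So ω_n = √(2.5K_p) and 2ζω_n = 1.8, giving ζ = 1.8/(2√(2.5K_p)).
Setting ζ = 0.43: √(2.5K_p) = 1.8/(2·0.43) = 2.093, so K_p = 4.381/2.5 = 1.75.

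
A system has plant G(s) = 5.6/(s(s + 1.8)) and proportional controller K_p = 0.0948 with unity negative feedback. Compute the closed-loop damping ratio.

1 + K_p·G(s) = 0 gives s² + 1.8s + 0.5309 = 0.
So ω_n² = 0.5309 ⇒ ω_n = 0.7286 rad/s, and ζ = 1.8/(2ω_n) = 1.24.

ζ = 1.24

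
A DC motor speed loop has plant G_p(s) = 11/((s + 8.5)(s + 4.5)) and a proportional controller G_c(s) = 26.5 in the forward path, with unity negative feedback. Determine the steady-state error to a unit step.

0.116

The loop is type 0. Static position error constant K_pos = G_c(0)·G_p(0) = 26.5·0.2876 = 7.621.
Steady-state error to a unit step: e_ss = 1/(1+K_pos) = 1/8.621 = 0.116.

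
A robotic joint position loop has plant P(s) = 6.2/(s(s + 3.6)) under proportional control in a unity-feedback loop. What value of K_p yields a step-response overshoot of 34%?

From %OS = 100·exp(−πζ/√(1−ζ²)) = 34%, ζ = −ln(0.34)/√(π²+ln²(0.34)) = 0.3248.
Characteristic equation s² + 3.6s + 6.2K_p = 0 gives ζ = 3.6/(2√(6.2K_p)).
Setting ζ = 0.3248: √(6.2K_p) = 3.6/(2·0.3248) = 5.542, so K_p = 30.72/6.2 = 4.95.

K_p = 4.95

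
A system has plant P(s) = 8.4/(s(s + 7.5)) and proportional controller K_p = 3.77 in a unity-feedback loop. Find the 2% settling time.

The closed-loop denominator s² + 7.5s + 31.67 gives ω_n = √31.67 = 5.627 and ζ = 7.5/(2ω_n) = 0.6664.
2% settling time T_s ≈ 4/(ζω_n) = 4/3.75 = 1.07 s.

T_s ≈ 1.07 s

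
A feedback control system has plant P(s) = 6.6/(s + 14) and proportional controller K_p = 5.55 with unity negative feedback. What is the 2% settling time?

T_s ≈ 0.079 s

Closed-loop transfer function: T(s) = K_p·P(s)/(1 + K_p·P(s)) = 36.63/(s + 14 + 36.63) = 36.63/(s + 50.63).
Time constant τ = 1/50.63 = 0.01975 s, so the 2% settling time is about 4τ = 0.079 s.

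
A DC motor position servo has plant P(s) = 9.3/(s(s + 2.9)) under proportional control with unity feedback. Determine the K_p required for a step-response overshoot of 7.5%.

From %OS = 100·exp(−πζ/√(1−ζ²)) = 7.5%, ζ = −ln(0.075)/√(π²+ln²(0.075)) = 0.6362.
Characteristic equation s² + 2.9s + 9.3K_p = 0 gives ζ = 2.9/(2√(9.3K_p)).
Setting ζ = 0.6362: √(9.3K_p) = 2.9/(2·0.6362) = 2.279, so K_p = 5.195/9.3 = 0.559.

K_p = 0.559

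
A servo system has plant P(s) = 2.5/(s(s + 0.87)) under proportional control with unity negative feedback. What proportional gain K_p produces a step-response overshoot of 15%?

From %OS = 100·exp(−πζ/√(1−ζ²)) = 15%, ζ = −ln(0.15)/√(π²+ln²(0.15)) = 0.5169.
Characteristic equation s² + 0.87s + 2.5K_p = 0 gives ζ = 0.87/(2√(2.5K_p)).
Setting ζ = 0.5169: √(2.5K_p) = 0.87/(2·0.5169) = 0.8415, so K_p = 0.7081/2.5 = 0.283.

K_p = 0.283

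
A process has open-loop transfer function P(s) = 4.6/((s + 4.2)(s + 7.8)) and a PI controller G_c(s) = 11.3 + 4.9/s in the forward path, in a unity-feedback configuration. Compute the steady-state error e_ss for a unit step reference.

The open loop G_c(s)P(s) has a pole at the origin (type 1), so the static position error constant is infinite and e_ss = 1/(1+∞) = 0.

0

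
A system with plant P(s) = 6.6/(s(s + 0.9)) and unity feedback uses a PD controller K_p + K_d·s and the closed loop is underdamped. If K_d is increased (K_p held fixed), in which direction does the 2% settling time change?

Characteristic equation s² + (0.9 + 6.6K_d)s + 6.6K_p = 0: raising K_d increases ζω_n = (0.9+6.6K_d)/2 while the loop stays underdamped, so T_s ≈ 4/(ζω_n) decreases.

decrease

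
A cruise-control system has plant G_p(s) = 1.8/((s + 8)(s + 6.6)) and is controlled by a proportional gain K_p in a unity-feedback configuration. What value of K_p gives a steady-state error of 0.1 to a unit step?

For a type-0 loop with proportional control, e_ss = 1/(1 + K_p·G_p(0)).
G_p(0) = 0.03409. Require 1/(1 + K_p·0.03409) = 0.1, so 1 + 0.03409·K_p = 10.
K_p = (10 − 1)/0.03409 = 264.

K_p = 264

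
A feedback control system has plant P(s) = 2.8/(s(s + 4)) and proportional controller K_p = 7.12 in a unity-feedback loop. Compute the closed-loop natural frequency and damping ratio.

ω_n = 4.46 rad/s, ζ = 0.448

1 + K_p·P(s) = 0 gives s² + 4s + 19.94 = 0.
So ω_n² = 19.94 ⇒ ω_n = 4.465 rad/s, and ζ = 4/(2ω_n) = 0.448.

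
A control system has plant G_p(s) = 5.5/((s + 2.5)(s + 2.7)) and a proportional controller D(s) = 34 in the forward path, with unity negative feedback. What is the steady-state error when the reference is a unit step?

0.0348

The loop is type 0. Static position error constant K_pos = D(0)·G_p(0) = 34·0.8148 = 27.7.
Steady-state error to a unit step: e_ss = 1/(1+K_pos) = 1/28.7 = 0.0348.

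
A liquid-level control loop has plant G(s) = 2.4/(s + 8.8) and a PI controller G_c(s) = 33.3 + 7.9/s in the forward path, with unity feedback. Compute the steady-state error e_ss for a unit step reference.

0

The open loop G_c(s)G(s) has a pole at the origin (type 1), so the static position error constant is infinite and e_ss = 1/(1+∞) = 0.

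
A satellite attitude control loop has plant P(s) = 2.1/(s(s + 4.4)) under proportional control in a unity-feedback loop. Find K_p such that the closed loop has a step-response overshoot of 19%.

K_p = 10.6

From %OS = 100·exp(−πζ/√(1−ζ²)) = 19%, ζ = −ln(0.19)/√(π²+ln²(0.19)) = 0.4673.
Characteristic equation s² + 4.4s + 2.1K_p = 0 gives ζ = 4.4/(2√(2.1K_p)).
Setting ζ = 0.4673: √(2.1K_p) = 4.4/(2·0.4673) = 4.707, so K_p = 22.16/2.1 = 10.6.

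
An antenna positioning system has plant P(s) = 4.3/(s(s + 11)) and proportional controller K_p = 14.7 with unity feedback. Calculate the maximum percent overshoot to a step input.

4.93%

The closed-loop denominator s² + 11s + 63.21 gives ω_n = √63.21 = 7.95 and ζ = 11/(2ω_n) = 0.6918.
%OS = 100·exp(−πζ/√(1−ζ²)) = 100·exp(−π·0.6918/√0.5214) = 4.93%.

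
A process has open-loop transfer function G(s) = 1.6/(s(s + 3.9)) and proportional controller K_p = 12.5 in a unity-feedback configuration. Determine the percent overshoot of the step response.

21.8%

Closed-loop characteristic equation: s² + 3.9s + 20 = 0, so ω_n = 4.472 rad/s and ζ = 3.9/(2·4.472) = 0.436.
%OS = 100·exp(−πζ/√(1−ζ²)) = 100·exp(−π·0.436/√0.8099) = 21.8%.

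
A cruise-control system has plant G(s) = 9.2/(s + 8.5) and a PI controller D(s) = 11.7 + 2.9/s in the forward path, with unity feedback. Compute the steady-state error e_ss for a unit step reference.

0

The open loop D(s)G(s) has a pole at the origin (type 1), so the static position error constant is infinite and e_ss = 1/(1+∞) = 0.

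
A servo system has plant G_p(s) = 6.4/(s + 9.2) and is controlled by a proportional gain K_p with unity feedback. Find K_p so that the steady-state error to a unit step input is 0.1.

Steady-state error for a unit step on this type-0 loop is 1/(1 + K_p·G_p(0)).
G_p(0) = 0.6957. Require 1/(1 + K_p·0.6957) = 0.1, so 1 + 0.6957·K_p = 10.
K_p = (10 − 1)/0.6957 = 12.9.

K_p = 12.9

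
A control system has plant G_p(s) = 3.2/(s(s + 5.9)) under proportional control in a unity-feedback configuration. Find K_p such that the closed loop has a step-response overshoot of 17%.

K_p = 11.3

From %OS = 100·exp(−πζ/√(1−ζ²)) = 17%, ζ = −ln(0.17)/√(π²+ln²(0.17)) = 0.4913.
Characteristic equation s² + 5.9s + 3.2K_p = 0 gives ζ = 5.9/(2√(3.2K_p)).
Setting ζ = 0.4913: √(3.2K_p) = 5.9/(2·0.4913) = 6.005, so K_p = 36.06/3.2 = 11.3.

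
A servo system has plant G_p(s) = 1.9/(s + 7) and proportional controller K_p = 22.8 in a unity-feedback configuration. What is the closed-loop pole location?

Closed-loop transfer function: T(s) = K_p·G_p(s)/(1 + K_p·G_p(s)) = 43.32/(s + 7 + 43.32) = 43.32/(s + 50.32).
The closed-loop pole is at s = −50.32.

s = -50.32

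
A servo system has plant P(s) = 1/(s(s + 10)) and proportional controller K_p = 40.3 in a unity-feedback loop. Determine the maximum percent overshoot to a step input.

1.8%

From 1 + K_pP(s) = 0: s² + 10s + 40.3 = 0 ⇒ ω_n = 6.348, ζ = 0.7876.
%OS = 100·exp(−πζ/√(1−ζ²)) = 100·exp(−π·0.7876/√0.3797) = 1.8%.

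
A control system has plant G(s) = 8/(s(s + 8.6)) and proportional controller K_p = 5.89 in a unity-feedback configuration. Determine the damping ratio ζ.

1 + K_p·G(s) = 0 gives s² + 8.6s + 47.12 = 0.
Matching s² + 2ζω_n s + ω_n²: ω_n = √47.12 = 6.864 rad/s and 2ζω_n = 8.6, so ζ = 8.6/(2·6.864) = 0.626.

ζ = 0.626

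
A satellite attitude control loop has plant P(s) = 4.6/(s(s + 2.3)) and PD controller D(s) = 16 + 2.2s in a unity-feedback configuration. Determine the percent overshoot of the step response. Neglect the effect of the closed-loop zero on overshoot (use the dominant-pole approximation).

3.7%

Forward path: (16 + 2.2s)·4.6/(s(s+2.3)). The closed-loop characteristic equation is s² + (2.3 + 4.6·2.2)s + 4.6·16 = 0.
That is s² + 12.42s + 73.6 = 0, so ω_n = 8.579 rad/s and ζ = 12.42/(2·8.579) = 0.7239.
%OS = 100·exp(−πζ/√(1−ζ²)) = 3.7%.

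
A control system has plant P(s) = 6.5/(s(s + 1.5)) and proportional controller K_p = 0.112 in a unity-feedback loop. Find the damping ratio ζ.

1 + K_p·P(s) = 0 gives s² + 1.5s + 0.728 = 0.
So ω_n² = 0.728 ⇒ ω_n = 0.8532 rad/s, and ζ = 1.5/(2ω_n) = 0.879.

ζ = 0.879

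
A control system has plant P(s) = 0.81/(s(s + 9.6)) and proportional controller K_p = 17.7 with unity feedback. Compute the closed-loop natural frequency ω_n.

The closed-loop denominator is s(s+9.6) + 17.7·0.81 = s² + 9.6s + 14.34.
So ω_n² = 14.34 ⇒ ω_n = 3.786 rad/s, and ζ = 9.6/(2ω_n) = 1.27.

ω_n = 3.79 rad/s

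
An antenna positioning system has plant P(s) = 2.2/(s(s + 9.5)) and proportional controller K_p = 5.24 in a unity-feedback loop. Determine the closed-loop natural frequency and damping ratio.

1 + K_p·P(s) = 0 gives s² + 9.5s + 11.53 = 0.
So ω_n² = 11.53 ⇒ ω_n = 3.395 rad/s, and ζ = 9.5/(2ω_n) = 1.4.

ω_n = 3.4 rad/s, ζ = 1.4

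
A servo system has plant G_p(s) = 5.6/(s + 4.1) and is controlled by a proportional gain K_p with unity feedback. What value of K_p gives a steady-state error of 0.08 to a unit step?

The loop is type 0, so e_ss(step) = 1/(1 + K_pos) with K_pos = K_p·G_p(0).
G_p(0) = 1.366. Require 1/(1 + K_p·1.366) = 0.08, so 1 + 1.366·K_p = 12.5.
K_p = (12.5 − 1)/1.366 = 8.42.

K_p = 8.42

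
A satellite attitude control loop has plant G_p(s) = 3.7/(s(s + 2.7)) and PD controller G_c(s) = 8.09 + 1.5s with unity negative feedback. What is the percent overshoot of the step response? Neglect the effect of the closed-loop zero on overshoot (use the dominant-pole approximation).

Forward path: (8.09 + 1.5s)·3.7/(s(s+2.7)). The closed-loop characteristic equation is s² + (2.7 + 3.7·1.5)s + 3.7·8.09 = 0.
That is s² + 8.25s + 29.93 = 0, so ω_n = 5.471 rad/s and ζ = 8.25/(2·5.471) = 0.754.
%OS = 100·exp(−πζ/√(1−ζ²)) = 2.72%.

2.72%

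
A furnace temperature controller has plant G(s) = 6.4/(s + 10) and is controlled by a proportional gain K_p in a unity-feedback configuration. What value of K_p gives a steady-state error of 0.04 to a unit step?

K_p = 37.5

Steady-state error for a unit step on this type-0 loop is 1/(1 + K_p·G(0)).
G(0) = 0.64. Require 1/(1 + K_p·0.64) = 0.04, so 1 + 0.64·K_p = 25.
K_p = (25 − 1)/0.64 = 37.5.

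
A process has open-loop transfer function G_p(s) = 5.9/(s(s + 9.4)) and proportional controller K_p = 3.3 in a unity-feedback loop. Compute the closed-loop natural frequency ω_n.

With unity feedback the closed-loop characteristic equation is s² + 9.4s + 3.3·5.9 = s² + 9.4s + 19.47 = 0.
So ω_n² = 19.47 ⇒ ω_n = 4.412 rad/s, and ζ = 9.4/(2ω_n) = 1.07.

ω_n = 4.41 rad/s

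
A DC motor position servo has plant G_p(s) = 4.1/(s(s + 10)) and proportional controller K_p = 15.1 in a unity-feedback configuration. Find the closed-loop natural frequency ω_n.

With unity feedback the closed-loop characteristic equation is s² + 10s + 15.1·4.1 = s² + 10s + 61.91 = 0.
So ω_n² = 61.91 ⇒ ω_n = 7.868 rad/s, and ζ = 10/(2ω_n) = 0.635.

ω_n = 7.87 rad/s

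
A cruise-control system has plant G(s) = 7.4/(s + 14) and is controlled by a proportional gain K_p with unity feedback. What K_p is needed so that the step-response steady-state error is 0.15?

K_p = 10.7

Steady-state error for a unit step on this type-0 loop is 1/(1 + K_p·G(0)).
G(0) = 0.5286. Require 1/(1 + K_p·0.5286) = 0.15, so 1 + 0.5286·K_p = 6.667.
K_p = (6.667 − 1)/0.5286 = 10.7.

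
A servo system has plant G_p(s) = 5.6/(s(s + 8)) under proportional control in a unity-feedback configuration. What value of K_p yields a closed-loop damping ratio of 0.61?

Closed-loop characteristic equation: s² + 8s + K_p·5.6 = 0.
So ω_n = √(5.6K_p) and 2ζω_n = 8, giving ζ = 8/(2√(5.6K_p)).
Setting ζ = 0.61: √(5.6K_p) = 8/(2·0.61) = 6.557, so K_p = 43/5.6 = 7.68.

K_p = 7.68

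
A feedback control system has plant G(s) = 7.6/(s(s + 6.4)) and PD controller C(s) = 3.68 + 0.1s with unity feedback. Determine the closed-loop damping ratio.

Forward path: (3.68 + 0.1s)·7.6/(s(s+6.4)). The closed-loop characteristic equation is s² + (6.4 + 7.6·0.1)s + 7.6·3.68 = 0.
That is s² + 7.16s + 27.97 = 0, so ω_n = 5.288 rad/s and ζ = 7.16/(2·5.288) = 0.6769.

ζ = 0.677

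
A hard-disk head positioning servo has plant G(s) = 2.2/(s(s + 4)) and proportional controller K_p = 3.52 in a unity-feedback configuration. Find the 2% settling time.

T_s ≈ 2 s

From 1 + K_pG(s) = 0: s² + 4s + 7.744 = 0 ⇒ ω_n = 2.783, ζ = 0.7187.
2% settling time T_s ≈ 4/(ζω_n) = 4/2 = 2 s.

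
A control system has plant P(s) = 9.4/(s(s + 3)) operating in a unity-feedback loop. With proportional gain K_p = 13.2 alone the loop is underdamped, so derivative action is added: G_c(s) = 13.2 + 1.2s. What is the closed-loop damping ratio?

ζ = 0.641

Forward path: (13.2 + 1.2s)·9.4/(s(s+3)). The closed-loop characteristic equation is s² + (3 + 9.4·1.2)s + 9.4·13.2 = 0.
That is s² + 14.28s + 124.1 = 0, so ω_n = 11.14 rad/s and ζ = 14.28/(2·11.14) = 0.641.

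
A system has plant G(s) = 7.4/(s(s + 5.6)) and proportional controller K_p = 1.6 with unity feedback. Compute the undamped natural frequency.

ω_n = 3.44 rad/s

With unity feedback the closed-loop characteristic equation is s² + 5.6s + 1.6·7.4 = s² + 5.6s + 11.84 = 0.
So ω_n² = 11.84 ⇒ ω_n = 3.441 rad/s, and ζ = 5.6/(2ω_n) = 0.814.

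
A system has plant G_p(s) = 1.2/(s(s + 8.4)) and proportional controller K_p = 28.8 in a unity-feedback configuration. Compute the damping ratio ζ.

ζ = 0.714

1 + K_p·G_p(s) = 0 gives s² + 8.4s + 34.56 = 0.
So ω_n² = 34.56 ⇒ ω_n = 5.879 rad/s, and ζ = 8.4/(2ω_n) = 0.714.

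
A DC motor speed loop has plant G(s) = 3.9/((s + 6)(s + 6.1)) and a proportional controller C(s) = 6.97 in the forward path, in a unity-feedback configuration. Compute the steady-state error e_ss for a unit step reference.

0.574

The loop is type 0. Static position error constant K_pos = C(0)·G(0) = 6.97·0.1066 = 0.7427.
Steady-state error to a unit step: e_ss = 1/(1+K_pos) = 1/1.743 = 0.574.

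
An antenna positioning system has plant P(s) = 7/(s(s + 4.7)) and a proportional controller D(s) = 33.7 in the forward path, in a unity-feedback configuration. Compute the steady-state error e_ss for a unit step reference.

The open loop D(s)P(s) has a pole at the origin (type 1), so the static position error constant is infinite and e_ss = 1/(1+∞) = 0.

0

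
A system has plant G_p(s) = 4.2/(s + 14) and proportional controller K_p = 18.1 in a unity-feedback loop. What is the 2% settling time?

T_s ≈ 0.0444 s

Closed-loop transfer function: T(s) = K_p·G_p(s)/(1 + K_p·G_p(s)) = 76.02/(s + 14 + 76.02) = 76.02/(s + 90.02).
Time constant τ = 1/90.02 = 0.01111 s, so the 2% settling time is about 4τ = 0.0444 s.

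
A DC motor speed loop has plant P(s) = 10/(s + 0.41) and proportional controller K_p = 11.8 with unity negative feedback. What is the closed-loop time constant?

Closed-loop transfer function: T(s) = K_p·P(s)/(1 + K_p·P(s)) = 118/(s + 0.41 + 118) = 118/(s + 118.4).
Time constant τ = 1/118.4 = 0.00845 s.

τ = 0.00845 s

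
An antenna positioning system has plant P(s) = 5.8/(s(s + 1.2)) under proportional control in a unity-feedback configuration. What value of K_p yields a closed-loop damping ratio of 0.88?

Closed-loop characteristic equation: s² + 1.2s + K_p·5.8 = 0.
So ω_n = √(5.8K_p) and 2ζω_n = 1.2, giving ζ = 1.2/(2√(5.8K_p)).
Setting ζ = 0.88: √(5.8K_p) = 1.2/(2·0.88) = 0.6818, so K_p = 0.4649/5.8 = 0.0802.

K_p = 0.0802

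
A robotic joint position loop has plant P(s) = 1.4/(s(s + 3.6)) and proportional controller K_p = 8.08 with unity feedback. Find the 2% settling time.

T_s ≈ 2.22 s

The closed-loop denominator s² + 3.6s + 11.31 gives ω_n = √11.31 = 3.363 and ζ = 3.6/(2ω_n) = 0.5352.
2% settling time T_s ≈ 4/(ζω_n) = 4/1.8 = 2.22 s.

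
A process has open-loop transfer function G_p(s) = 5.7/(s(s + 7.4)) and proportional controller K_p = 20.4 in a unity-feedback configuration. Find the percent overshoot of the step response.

From 1 + K_pG_p(s) = 0: s² + 7.4s + 116.3 = 0 ⇒ ω_n = 10.78, ζ = 0.3431.
%OS = 100·exp(−πζ/√(1−ζ²)) = 100·exp(−π·0.3431/√0.8823) = 31.7%.

31.7%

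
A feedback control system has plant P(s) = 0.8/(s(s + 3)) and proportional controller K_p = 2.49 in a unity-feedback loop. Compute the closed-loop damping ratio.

ζ = 1.06

With unity feedback the closed-loop characteristic equation is s² + 3s + 2.49·0.8 = s² + 3s + 1.992 = 0.
So ω_n² = 1.992 ⇒ ω_n = 1.411 rad/s, and ζ = 3/(2ω_n) = 1.06.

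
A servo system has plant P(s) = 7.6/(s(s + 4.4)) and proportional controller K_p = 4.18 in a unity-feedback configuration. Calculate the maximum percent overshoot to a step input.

Closed-loop characteristic equation: s² + 4.4s + 31.77 = 0, so ω_n = 5.636 rad/s and ζ = 4.4/(2·5.636) = 0.3903.
%OS = 100·exp(−πζ/√(1−ζ²)) = 100·exp(−π·0.3903/√0.8476) = 26.4%.

26.4%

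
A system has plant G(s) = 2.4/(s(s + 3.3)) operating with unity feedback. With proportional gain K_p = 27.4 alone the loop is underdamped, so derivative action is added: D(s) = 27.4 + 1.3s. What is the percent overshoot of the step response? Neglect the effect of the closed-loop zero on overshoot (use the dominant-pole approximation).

25.8%

Forward path: (27.4 + 1.3s)·2.4/(s(s+3.3)). The closed-loop characteristic equation is s² + (3.3 + 2.4·1.3)s + 2.4·27.4 = 0.
That is s² + 6.42s + 65.76 = 0, so ω_n = 8.109 rad/s and ζ = 6.42/(2·8.109) = 0.3958.
%OS = 100·exp(−πζ/√(1−ζ²)) = 25.8%.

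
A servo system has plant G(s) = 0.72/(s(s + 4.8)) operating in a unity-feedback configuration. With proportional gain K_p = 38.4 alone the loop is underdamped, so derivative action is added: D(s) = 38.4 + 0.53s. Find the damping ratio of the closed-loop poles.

Forward path: (38.4 + 0.53s)·0.72/(s(s+4.8)). The closed-loop characteristic equation is s² + (4.8 + 0.72·0.53)s + 0.72·38.4 = 0.
That is s² + 5.182s + 27.65 = 0, so ω_n = 5.258 rad/s and ζ = 5.182/(2·5.258) = 0.4927.

ζ = 0.493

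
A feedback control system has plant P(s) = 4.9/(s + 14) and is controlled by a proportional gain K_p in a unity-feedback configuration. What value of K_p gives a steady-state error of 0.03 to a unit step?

Steady-state error for a unit step on this type-0 loop is 1/(1 + K_p·P(0)).
P(0) = 0.35. Require 1/(1 + K_p·0.35) = 0.03, so 1 + 0.35·K_p = 33.33.
K_p = (33.33 − 1)/0.35 = 92.4.

K_p = 92.4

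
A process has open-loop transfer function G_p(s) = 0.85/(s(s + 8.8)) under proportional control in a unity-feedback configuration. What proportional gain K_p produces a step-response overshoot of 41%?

From %OS = 100·exp(−πζ/√(1−ζ²)) = 41%, ζ = −ln(0.41)/√(π²+ln²(0.41)) = 0.273.
Characteristic equation s² + 8.8s + 0.85K_p = 0 gives ζ = 8.8/(2√(0.85K_p)).
Setting ζ = 0.273: √(0.85K_p) = 8.8/(2·0.273) = 16.12, so K_p = 259.7/0.85 = 306.

K_p = 306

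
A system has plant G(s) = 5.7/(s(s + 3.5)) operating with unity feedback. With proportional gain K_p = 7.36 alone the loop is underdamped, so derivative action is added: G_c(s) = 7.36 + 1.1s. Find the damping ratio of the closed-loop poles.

Forward path: (7.36 + 1.1s)·5.7/(s(s+3.5)). The closed-loop characteristic equation is s² + (3.5 + 5.7·1.1)s + 5.7·7.36 = 0.
That is s² + 9.77s + 41.95 = 0, so ω_n = 6.477 rad/s and ζ = 9.77/(2·6.477) = 0.7542.

ζ = 0.754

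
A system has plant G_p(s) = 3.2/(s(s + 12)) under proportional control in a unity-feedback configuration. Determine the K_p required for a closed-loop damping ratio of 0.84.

Closed-loop characteristic equation: s² + 12s + K_p·3.2 = 0.
So ω_n = √(3.2K_p) and 2ζω_n = 12, giving ζ = 12/(2√(3.2K_p)).
Setting ζ = 0.84: √(3.2K_p) = 12/(2·0.84) = 7.143, so K_p = 51.02/3.2 = 15.9.

K_p = 15.9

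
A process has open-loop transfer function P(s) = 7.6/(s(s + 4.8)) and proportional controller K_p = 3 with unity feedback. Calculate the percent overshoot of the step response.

16.1%

The closed-loop denominator s² + 4.8s + 22.8 gives ω_n = √22.8 = 4.775 and ζ = 4.8/(2ω_n) = 0.5026.
%OS = 100·exp(−πζ/√(1−ζ²)) = 100·exp(−π·0.5026/√0.7474) = 16.1%.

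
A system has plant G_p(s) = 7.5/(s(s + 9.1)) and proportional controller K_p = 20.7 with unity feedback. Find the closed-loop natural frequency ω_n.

ω_n = 12.5 rad/s

1 + K_p·G_p(s) = 0 gives s² + 9.1s + 155.2 = 0.
So ω_n² = 155.2 ⇒ ω_n = 12.46 rad/s, and ζ = 9.1/(2ω_n) = 0.365.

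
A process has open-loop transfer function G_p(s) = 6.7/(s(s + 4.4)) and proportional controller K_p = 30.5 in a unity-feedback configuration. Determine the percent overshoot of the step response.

From 1 + K_pG_p(s) = 0: s² + 4.4s + 204.3 = 0 ⇒ ω_n = 14.3, ζ = 0.1539.
%OS = 100·exp(−πζ/√(1−ζ²)) = 100·exp(−π·0.1539/√0.9763) = 61.3%.

61.3%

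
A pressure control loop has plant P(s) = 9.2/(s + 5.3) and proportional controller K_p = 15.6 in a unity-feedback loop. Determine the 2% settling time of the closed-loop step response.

T_s ≈ 0.0269 s

Closed-loop transfer function: T(s) = K_p·P(s)/(1 + K_p·P(s)) = 143.5/(s + 5.3 + 143.5) = 143.5/(s + 148.8).
Time constant τ = 1/148.8 = 0.00672 s, so the 2% settling time is about 4τ = 0.0269 s.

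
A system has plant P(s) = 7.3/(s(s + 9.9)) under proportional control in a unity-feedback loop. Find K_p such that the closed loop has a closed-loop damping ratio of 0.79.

K_p = 5.38

Closed-loop characteristic equation: s² + 9.9s + K_p·7.3 = 0.
So ω_n = √(7.3K_p) and 2ζω_n = 9.9, giving ζ = 9.9/(2√(7.3K_p)).
Setting ζ = 0.79: √(7.3K_p) = 9.9/(2·0.79) = 6.266, so K_p = 39.26/7.3 = 5.38.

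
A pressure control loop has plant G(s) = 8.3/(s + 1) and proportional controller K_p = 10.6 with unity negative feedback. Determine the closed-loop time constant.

τ = 0.0112 s

Closed-loop transfer function: T(s) = K_p·G(s)/(1 + K_p·G(s)) = 87.98/(s + 1 + 87.98) = 87.98/(s + 88.98).
Time constant τ = 1/88.98 = 0.0112 s.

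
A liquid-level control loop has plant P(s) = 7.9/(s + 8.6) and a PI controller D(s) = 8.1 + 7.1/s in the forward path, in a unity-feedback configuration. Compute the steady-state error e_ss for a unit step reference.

0

The open loop D(s)P(s) has a pole at the origin (type 1), so the static position error constant is infinite and e_ss = 1/(1+∞) = 0.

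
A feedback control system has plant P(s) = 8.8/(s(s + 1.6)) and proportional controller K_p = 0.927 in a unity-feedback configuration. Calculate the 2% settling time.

T_s ≈ 5 s

Closed-loop characteristic equation: s² + 1.6s + 8.158 = 0, so ω_n = 2.856 rad/s and ζ = 1.6/(2·2.856) = 0.2801.
2% settling time T_s ≈ 4/(ζω_n) = 4/0.8 = 5 s.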